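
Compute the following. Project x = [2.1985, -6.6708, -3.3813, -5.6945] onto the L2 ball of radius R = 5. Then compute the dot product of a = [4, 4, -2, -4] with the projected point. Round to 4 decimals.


Step 1: Compute ||x|| (intermediates to 6 decimals).
||x|| = sqrt(2.1985^2 + (-6.6708)^2 + (-3.3813)^2 + (-5.6945)^2) = 9.653678
Step 2: Project.
Since ||x|| > R, scale = R/||x|| = 5/9.653678 = 0.517937, proj(x) = scale * x
proj(x) = [1.138684, -3.455054, -1.7513, -2.949392]
Step 3: Dot product.
a^T * proj(x) = 4*1.138684 + 4*(-3.455054) - 2*(-1.7513) - 4*(-2.949392) = 6.0347


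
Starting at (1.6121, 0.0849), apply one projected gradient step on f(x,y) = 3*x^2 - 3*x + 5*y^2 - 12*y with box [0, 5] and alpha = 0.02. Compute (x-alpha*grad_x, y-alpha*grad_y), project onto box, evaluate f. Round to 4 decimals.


Step 1: Compute gradient at (1.6121, 0.0849).
grad_x = 2*3*1.6121 - 3 = 6.6726
grad_y = 2*5*0.0849 - 12 = -11.151
Step 2: Gradient step.
x_raw = 1.6121 - 0.02*6.6726 = 1.4786
y_raw = 0.0849 - 0.02*-11.151 = 0.3079
Step 3: Project onto [0, 5].
x_proj = clip(1.4786) = 1.4786
y_proj = clip(0.3079) = 0.3079
Step 4: Evaluate f.
f(1.4786, 0.3079) = -1.0977


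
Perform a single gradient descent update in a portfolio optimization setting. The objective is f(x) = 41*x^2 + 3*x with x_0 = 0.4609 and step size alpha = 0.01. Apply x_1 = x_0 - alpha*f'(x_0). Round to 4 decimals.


We compute the gradient at x_0 and apply the update.
f'(x) = 82*x + 3
f'(0.4609) = 82*0.4609 + 3 = 40.7938
x_1 = 0.4609 - 0.01*40.7938 = 0.053


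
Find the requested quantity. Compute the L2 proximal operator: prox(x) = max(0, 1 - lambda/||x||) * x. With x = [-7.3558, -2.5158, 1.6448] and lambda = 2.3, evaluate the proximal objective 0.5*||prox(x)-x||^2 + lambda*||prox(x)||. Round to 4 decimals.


Step 1: Compute ||x||.
||x|| = 7.9462
Step 2: Compute scaling factor.
scale = max(0, 1 - 2.3/7.9462) = 0.7106
Step 3: prox(x) = [-5.2267, -1.7876, 1.1687]
||prox(x)|| = 5.6462
Step 4: Proximal objective.
0.5*||prox-x||^2 = 2.645
lambda*||prox|| = 12.9863
Total = 15.6313


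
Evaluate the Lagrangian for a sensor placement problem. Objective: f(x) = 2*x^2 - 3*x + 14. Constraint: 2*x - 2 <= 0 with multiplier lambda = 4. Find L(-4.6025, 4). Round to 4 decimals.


Step 1: Evaluate f(x).
f(-4.6025) = 2*(-4.6025)^2 - 3*(-4.6025) + 14 = 70.1735
Step 2: Evaluate g(x).
g(-4.6025) = 2*-4.6025 - 2 = -11.205
Step 3: Compute Lagrangian.
L = 70.1735 + 4*-11.205 = 25.3535


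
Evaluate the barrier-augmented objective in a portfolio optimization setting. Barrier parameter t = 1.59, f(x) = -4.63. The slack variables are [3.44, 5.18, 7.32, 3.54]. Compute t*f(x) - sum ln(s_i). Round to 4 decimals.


Step 1: Compute log-barrier.
ln values: [1.2355, 1.6448, 1.9906, 1.2641]
phi = -(1.2355 + 1.6448 + 1.9906 + 1.2641) = -6.135
Step 2: Compute augmented objective.
t*f(x) = 1.59*-4.63 = -7.3617
Total = -7.3617 - 6.135 = -13.4967


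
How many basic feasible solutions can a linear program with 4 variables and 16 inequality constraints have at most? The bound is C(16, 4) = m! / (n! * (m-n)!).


Each vertex corresponds to some choice of n active constraints out of m, so the number of vertices is at most C(m, n) = m! / (n!(m-n)!).
m = 16, n = 4
Numerator: 16 * 15 * 14 * 13
Denominator: 4! = 24
C(16, 4) = 1820


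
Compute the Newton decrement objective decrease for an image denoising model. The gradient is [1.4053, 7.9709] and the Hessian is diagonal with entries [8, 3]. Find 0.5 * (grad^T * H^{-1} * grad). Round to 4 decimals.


Step 1: H is diagonal, so H^(-1) * g = [0.1757, 2.657].
Step 2: g^T H^(-1) g = sum_i g_i^2 / H_ii
  = (1.4053)^2/8 + (7.9709)^2/3
  = 0.2469 + 21.1784 = 21.4253
Step 3: Objective decrease = 0.5 * g^T H^(-1) g = 10.7126


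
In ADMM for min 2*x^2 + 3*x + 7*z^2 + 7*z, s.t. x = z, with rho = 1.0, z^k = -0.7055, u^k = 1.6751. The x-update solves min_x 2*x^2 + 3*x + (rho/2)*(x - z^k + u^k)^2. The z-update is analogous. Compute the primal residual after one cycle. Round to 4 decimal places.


ADMM iteration with rho = 1.0, z^k = -0.7055, u^k = 1.6751
Step 1: x-update.
Minimize 2*x^2 + 3*x + (1.0/2)*(x + 0.7055 + 1.6751)^2
FOC: (2*2 + 1.0)*x = -3 + 1.0*(-0.7055 - 1.6751)
x^{k+1} = -1.0761
Step 2: z-update.
Minimize 7*z^2 + 7*z + (1.0/2)*(-1.0761 - z + 1.6751)^2
FOC: (2*7 + 1.0)*z = -7 + 1.0*(-1.0761 + 1.6751)
z^{k+1} = -0.4267
Step 3: u-update.
u^{k+1} = 1.6751 - 1.0761 + 0.4267 = 1.0257
Step 4: Primal residual = |-1.0761 + 0.4267| = 0.6494


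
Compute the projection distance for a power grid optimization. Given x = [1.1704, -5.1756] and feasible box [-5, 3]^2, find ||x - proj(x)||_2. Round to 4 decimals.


Project each component onto [-5, 3].
clip(1.1704) = 1.1704, clip(-5.1756) = -5.0
Projection = [1.1704, -5.0]
Squared diffs: [0.0, 0.0308]
Distance = sqrt(0.0308) = 0.1756


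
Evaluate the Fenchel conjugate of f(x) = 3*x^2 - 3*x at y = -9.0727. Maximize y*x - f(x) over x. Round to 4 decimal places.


f*(y) = sup_x {y*x - a*x^2 - b*x} = sup_x {(y-b)*x - a*x^2}
FOC: (y - b) - 2a*x = 0 => x* = (y - b)/(2a)
x* = (-9.0727 + 3)/(2*3) = -1.0121
f*(-9.0727) = (y-b)^2/(4a) = (-9.0727 + 3)^2/(4*3)
= 36.8777/12 = 3.0731


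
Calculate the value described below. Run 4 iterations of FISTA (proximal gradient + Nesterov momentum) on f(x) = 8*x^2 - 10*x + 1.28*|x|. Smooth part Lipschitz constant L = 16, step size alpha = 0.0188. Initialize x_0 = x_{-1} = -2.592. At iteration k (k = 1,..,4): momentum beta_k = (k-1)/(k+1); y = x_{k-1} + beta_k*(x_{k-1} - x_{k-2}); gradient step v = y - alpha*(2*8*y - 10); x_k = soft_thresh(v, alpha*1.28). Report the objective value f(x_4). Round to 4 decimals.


FISTA on f(x) = 8*x^2 - 10*x + 1.28*|x|
L = 16, alpha = 0.0188
Iteration 1: beta = 0.0, y = -2.592 + 0.0*(-2.592 + 2.592) = -2.592
  grad(y) = -51.472, v = y - alpha*grad = -1.6243
  prox(v) = soft_thresh(-1.6243, 0.0241) = -1.6003
Iteration 2: beta = 0.3333, y = -1.6003 + 0.3333*(-1.6003 + 2.592) = -1.2697
  grad(y) = -30.3149, v = y - alpha*grad = -0.6998
  prox(v) = soft_thresh(-0.6998, 0.0241) = -0.6757
Iteration 3: beta = 0.5, y = -0.6757 + 0.5*(-0.6757 + 1.6003) = -0.2134
  grad(y) = -13.4147, v = y - alpha*grad = 0.0388
  prox(v) = soft_thresh(0.0388, 0.0241) = 0.0147
Iteration 4: beta = 0.6, y = 0.0147 + 0.6*(0.0147 + 0.6757) = 0.429
  grad(y) = -3.1366, v = y - alpha*grad = 0.4879
  prox(v) = soft_thresh(0.4879, 0.0241) = 0.4639
f(x_4) = 8*0.4639^2 - 10*0.4639 + 1.28*|0.4639| = -2.3235


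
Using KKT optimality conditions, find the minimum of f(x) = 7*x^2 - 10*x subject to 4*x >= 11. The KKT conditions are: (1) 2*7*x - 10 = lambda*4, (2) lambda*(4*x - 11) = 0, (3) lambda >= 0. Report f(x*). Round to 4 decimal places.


Step 1: Try lambda = 0 (constraint inactive).
x_unc = 10/(2*7) = 0.7143
Check: 4*0.7143 = 2.8572 < 11 -- violated!
Step 2: Constraint must be active: 4*x = 11
x* = 11/4 = 2.75
lambda = (2*7*2.75 - 10)/4 = 7.125
Step 3: Compute optimal value.
f(x*) = 7*2.75^2 - 10*2.75 = 25.4375


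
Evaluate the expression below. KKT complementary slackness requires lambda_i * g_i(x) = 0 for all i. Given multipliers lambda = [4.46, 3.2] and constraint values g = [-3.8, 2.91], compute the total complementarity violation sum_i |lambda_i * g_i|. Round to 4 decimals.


KKT complementary slackness check:
lambda_1 * g_1 = 4.46 * -3.8 = -16.948
lambda_2 * g_2 = 3.2 * 2.91 = 9.312
Total violation = 16.948 + 9.312 = 26.26


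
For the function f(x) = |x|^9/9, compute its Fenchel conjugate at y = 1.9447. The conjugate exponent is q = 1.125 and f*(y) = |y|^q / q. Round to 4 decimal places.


The conjugate exponent q satisfies 1/p + 1/q = 1.
p = 9, so q = 9/(9 - 1) = 1.125
|y|^q = 1.9447^1.125 = 2.1133
f*(1.9447) = 2.1133 / 1.125 = 1.8785


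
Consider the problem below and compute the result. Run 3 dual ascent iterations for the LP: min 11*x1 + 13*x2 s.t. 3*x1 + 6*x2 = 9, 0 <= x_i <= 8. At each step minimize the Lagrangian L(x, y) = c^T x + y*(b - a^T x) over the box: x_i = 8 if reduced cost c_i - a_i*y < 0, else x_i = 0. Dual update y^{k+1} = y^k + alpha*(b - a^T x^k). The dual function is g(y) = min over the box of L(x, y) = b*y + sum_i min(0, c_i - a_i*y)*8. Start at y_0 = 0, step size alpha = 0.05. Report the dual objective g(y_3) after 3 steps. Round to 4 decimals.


Dual ascent for LP: min 11*x1 + 13*x2, 3*x1 + 6*x2 = 9, 0 <= x_i <= 8
Step 1: y^k = 0.0, reduced costs: (11.0, 13.0)
  x^k = (0.0, 0.0), subgradient = b - a^T x = 9.0
  y^{k+1} = 0.0 + 0.05*9.0 = 0.45
Step 2: y^k = 0.45, reduced costs: (9.65, 10.3)
  x^k = (0.0, 0.0), subgradient = b - a^T x = 9.0
  y^{k+1} = 0.45 + 0.05*9.0 = 0.9
Step 3: y^k = 0.9, reduced costs: (8.3, 7.6)
  x^k = (0.0, 0.0), subgradient = b - a^T x = 9.0
  y^{k+1} = 0.9 + 0.05*9.0 = 1.35
Dual objective at y_3 = 1.35: reduced costs (6.95, 4.9), box minimizer x = (0.0, 0.0)
g(y_3) = b*y + (c1 - a1*y)*x1 + (c2 - a2*y)*x2 = 9*1.35 + 6.95*0.0 + 4.9*0.0 = 12.15 + 0.0 + 0.0 = 12.15


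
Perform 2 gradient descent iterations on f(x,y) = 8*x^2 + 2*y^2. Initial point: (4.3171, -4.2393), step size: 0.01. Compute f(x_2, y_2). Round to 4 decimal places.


Gradient descent on f(x,y) = 8*x^2 + 2*y^2.
Starting point: (4.3171, -4.2393), alpha = 0.01
Step 1: grad_x = 2*8*4.3171 = 69.0736, grad_y = 2*2*-4.2393 = -16.9572
  x_1 = 4.3171 - 0.01*69.0736 = 3.6264
  y_1 = -4.2393 - 0.01*-16.9572 = -4.0697
Step 2: grad_x = 2*8*3.6264 = 58.0218, grad_y = 2*2*-4.0697 = -16.2789
  x_2 = 3.6264 - 0.01*58.0218 = 3.0461
  y_2 = -4.0697 - 0.01*-16.2789 = -3.9069
f(3.0461, -3.9069) = 8*3.0461^2 + 2*(-3.9069)^2 = 104.7604


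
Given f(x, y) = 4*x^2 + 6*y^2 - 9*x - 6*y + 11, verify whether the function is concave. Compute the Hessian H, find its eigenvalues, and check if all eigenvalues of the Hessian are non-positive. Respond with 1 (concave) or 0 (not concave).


The Hessian of f(x,y) = 4*x^2 + 6*y^2 - 9*x - 6*y + 11 is:
H = [[8, 0], [0, 12]]
Trace = 8 + 12 = 20
Determinant = 8*12 - (0)^2 = 96
Discriminant = (20)^2 - 4*96 = 16.0
Eigenvalues: lambda_1 = 8.0, lambda_2 = 12.0
The function is not concave.

0


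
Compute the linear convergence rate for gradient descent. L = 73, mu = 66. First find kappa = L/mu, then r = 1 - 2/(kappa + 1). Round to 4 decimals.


Step 1: Compute the condition number.
kappa = L/mu = 73/66 = 1.1061
Step 2: Compute the convergence rate.
r = 1 - 2/(kappa + 1) = 1 - 2*mu/(L + mu) = (L - mu)/(L + mu) = 7/139 = 0.0504


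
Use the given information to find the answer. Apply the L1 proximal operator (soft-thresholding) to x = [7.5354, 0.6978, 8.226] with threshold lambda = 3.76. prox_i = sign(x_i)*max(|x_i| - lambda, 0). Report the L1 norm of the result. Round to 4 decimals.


Soft-thresholding with lambda = 3.76:
prox(7.5354) = sign(7.5354)*max(|7.5354| - 3.76, 0) = 3.7754
prox(0.6978) = sign(0.6978)*max(|0.6978| - 3.76, 0) = 0.0
prox(8.226) = sign(8.226)*max(|8.226| - 3.76, 0) = 4.466
prox(x) = [3.7754, 0.0, 4.466]
||prox(x)||_1 = 3.7754 + 0.0 + 4.466 = 8.2414


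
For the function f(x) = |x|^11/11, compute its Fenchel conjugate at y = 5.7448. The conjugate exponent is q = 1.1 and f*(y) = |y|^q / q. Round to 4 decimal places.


The conjugate exponent q satisfies 1/p + 1/q = 1.
p = 11, so q = 11/(11 - 1) = 1.1
|y|^q = 5.7448^1.1 = 6.8423
f*(5.7448) = 6.8423 / 1.1 = 6.2203


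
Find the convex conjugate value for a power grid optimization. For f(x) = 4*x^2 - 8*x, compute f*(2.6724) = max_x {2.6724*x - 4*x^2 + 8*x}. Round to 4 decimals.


f*(y) = sup_x {y*x - a*x^2 - b*x} = sup_x {(y-b)*x - a*x^2}
FOC: (y - b) - 2a*x = 0 => x* = (y - b)/(2a)
x* = (2.6724 + 8)/(2*4) = 1.3341
f*(2.6724) = (y-b)^2/(4a) = (2.6724 + 8)^2/(4*4)
= 113.9001/16 = 7.1188


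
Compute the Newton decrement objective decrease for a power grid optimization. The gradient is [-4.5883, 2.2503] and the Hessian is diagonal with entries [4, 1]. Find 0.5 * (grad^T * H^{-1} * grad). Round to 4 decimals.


Step 1: H is diagonal, so H^(-1) * g = [-1.1471, 2.2503].
Step 2: g^T H^(-1) g = sum_i g_i^2 / H_ii
  = (-4.5883)^2/4 + (2.2503)^2/1
  = 5.2631 + 5.0639 = 10.327
Step 3: Objective decrease = 0.5 * g^T H^(-1) g = 5.1635


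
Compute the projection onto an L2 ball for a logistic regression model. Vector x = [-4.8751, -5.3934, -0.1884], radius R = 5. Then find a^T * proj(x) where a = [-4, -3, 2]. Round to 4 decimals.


Step 1: Compute ||x|| (intermediates to 6 decimals).
||x|| = sqrt((-4.8751)^2 + (-5.3934)^2 + (-0.1884)^2) = 7.27261
Step 2: Project.
Since ||x|| > R, scale = R/||x|| = 5/7.27261 = 0.687511, proj(x) = scale * x
proj(x) = [-3.351685, -3.708022, -0.129527]
Step 3: Dot product.
a^T * proj(x) = -4*(-3.351685) - 3*(-3.708022) + 2*(-0.129527) = 24.2718


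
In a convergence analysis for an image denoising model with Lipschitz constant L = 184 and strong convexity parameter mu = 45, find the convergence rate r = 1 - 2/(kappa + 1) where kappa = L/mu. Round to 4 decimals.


Step 1: Compute the condition number.
kappa = L/mu = 184/45 = 4.0889
Step 2: Compute the convergence rate.
r = 1 - 2/(kappa + 1) = 1 - 2*mu/(L + mu) = (L - mu)/(L + mu) = 139/229 = 0.607


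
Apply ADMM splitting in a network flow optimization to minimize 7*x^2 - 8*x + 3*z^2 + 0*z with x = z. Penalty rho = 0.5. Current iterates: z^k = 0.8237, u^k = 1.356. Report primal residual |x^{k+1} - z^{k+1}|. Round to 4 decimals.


ADMM iteration with rho = 0.5, z^k = 0.8237, u^k = 1.356
Step 1: x-update.
Minimize 7*x^2 - 8*x + (0.5/2)*(x - 0.8237 + 1.356)^2
FOC: (2*7 + 0.5)*x = 8 + 0.5*(0.8237 - 1.356)
x^{k+1} = 0.5334
Step 2: z-update.
Minimize 3*z^2 + 0*z + (0.5/2)*(0.5334 - z + 1.356)^2
FOC: (2*3 + 0.5)*z = 0 + 0.5*(0.5334 + 1.356)
z^{k+1} = 0.1453
Step 3: u-update.
u^{k+1} = 1.356 + 0.5334 - 0.1453 = 1.744
Step 4: Primal residual = |0.5334 - 0.1453| = 0.388


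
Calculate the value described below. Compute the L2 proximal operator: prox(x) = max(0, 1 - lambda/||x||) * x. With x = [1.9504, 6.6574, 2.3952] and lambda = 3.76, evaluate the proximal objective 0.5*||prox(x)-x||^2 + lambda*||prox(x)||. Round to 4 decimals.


Step 1: Compute ||x||.
||x|| = 7.3391
Step 2: Compute scaling factor.
scale = max(0, 1 - 3.76/7.3391) = 0.4877
Step 3: prox(x) = [0.9512, 3.2466, 1.1681]
||prox(x)|| = 3.5791
Step 4: Proximal objective.
0.5*||prox-x||^2 = 7.0688
lambda*||prox|| = 13.4574
Total = 20.5261


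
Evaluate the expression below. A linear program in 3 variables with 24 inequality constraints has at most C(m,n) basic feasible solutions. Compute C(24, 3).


Each vertex corresponds to some choice of n active constraints out of m, so the number of vertices is at most C(m, n) = m! / (n!(m-n)!).
m = 24, n = 3
Numerator: 24 * 23 * 22
Denominator: 3! = 6
C(24, 3) = 2024


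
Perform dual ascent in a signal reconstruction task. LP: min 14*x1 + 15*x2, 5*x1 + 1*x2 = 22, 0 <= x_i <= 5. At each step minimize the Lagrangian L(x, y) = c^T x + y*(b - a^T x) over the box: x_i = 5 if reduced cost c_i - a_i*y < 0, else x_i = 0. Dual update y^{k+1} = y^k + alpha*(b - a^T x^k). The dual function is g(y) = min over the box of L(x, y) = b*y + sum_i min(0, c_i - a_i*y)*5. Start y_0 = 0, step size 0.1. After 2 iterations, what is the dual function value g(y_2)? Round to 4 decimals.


Dual ascent for LP: min 14*x1 + 15*x2, 5*x1 + 1*x2 = 22, 0 <= x_i <= 5
Step 1: y^k = 0.0, reduced costs: (14.0, 15.0)
  x^k = (0.0, 0.0), subgradient = b - a^T x = 22.0
  y^{k+1} = 0.0 + 0.1*22.0 = 2.2
Step 2: y^k = 2.2, reduced costs: (3.0, 12.8)
  x^k = (0.0, 0.0), subgradient = b - a^T x = 22.0
  y^{k+1} = 2.2 + 0.1*22.0 = 4.4
Dual objective at y_2 = 4.4: reduced costs (-8.0, 10.6), box minimizer x = (5.0, 0.0)
g(y_2) = b*y + (c1 - a1*y)*x1 + (c2 - a2*y)*x2 = 22*4.4 + (-8.0)*5.0 + 10.6*0.0 = 96.8 - 40.0 + 0.0 = 56.8


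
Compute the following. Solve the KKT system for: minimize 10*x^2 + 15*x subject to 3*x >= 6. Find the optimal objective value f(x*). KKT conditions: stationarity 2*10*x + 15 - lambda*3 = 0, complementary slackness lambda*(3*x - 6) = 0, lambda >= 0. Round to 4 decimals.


Step 1: Try lambda = 0 (constraint inactive).
x_unc = -15/(2*10) = -0.75
Check: 3*-0.75 = -2.25 < 6 -- violated!
Step 2: Constraint must be active: 3*x = 6
x* = 6/3 = 2.0
lambda = (2*10*2.0 + 15)/3 = 18.3333
Step 3: Compute optimal value.
f(x*) = 10*2.0^2 + 15*2.0 = 70.0


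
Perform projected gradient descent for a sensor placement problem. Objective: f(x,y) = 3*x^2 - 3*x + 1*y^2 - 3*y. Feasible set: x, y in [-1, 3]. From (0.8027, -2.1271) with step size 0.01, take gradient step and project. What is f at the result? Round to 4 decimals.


Step 1: Compute gradient at (0.8027, -2.1271).
grad_x = 2*3*0.8027 - 3 = 1.8162
grad_y = 2*1*-2.1271 - 3 = -7.2542
Step 2: Gradient step.
x_raw = 0.8027 - 0.01*1.8162 = 0.7845
y_raw = -2.1271 - 0.01*-7.2542 = -2.0546
Step 3: Project onto [-1, 3].
x_proj = clip(0.7845) = 0.7845
y_proj = clip(-2.0546) = -1.0
Step 4: Evaluate f.
f(0.7845, -1.0) = 3.4929


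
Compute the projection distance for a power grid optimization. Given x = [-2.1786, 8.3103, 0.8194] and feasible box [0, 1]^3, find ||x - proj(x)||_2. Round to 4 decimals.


Project each component onto [0, 1].
clip(-2.1786) = 0.0, clip(8.3103) = 1.0, clip(0.8194) = 0.8194
Projection = [0.0, 1.0, 0.8194]
Squared diffs: [4.7463, 53.4405, 0.0]
Distance = sqrt(58.1868) = 7.628


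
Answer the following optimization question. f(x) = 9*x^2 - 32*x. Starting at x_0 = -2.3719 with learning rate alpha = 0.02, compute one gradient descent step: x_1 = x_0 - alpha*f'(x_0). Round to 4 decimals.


We compute the gradient at x_0 and apply the update.
f'(x) = 18*x - 32
f'(-2.3719) = 18*-2.3719 - 32 = -74.6942
x_1 = -2.3719 - 0.02*-74.6942 = -0.878


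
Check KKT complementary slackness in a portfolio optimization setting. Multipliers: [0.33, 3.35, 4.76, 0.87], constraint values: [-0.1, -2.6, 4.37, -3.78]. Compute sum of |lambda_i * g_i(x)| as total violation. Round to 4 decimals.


KKT complementary slackness check:
lambda_1 * g_1 = 0.33 * -0.1 = -0.033
lambda_2 * g_2 = 3.35 * -2.6 = -8.71
lambda_3 * g_3 = 4.76 * 4.37 = 20.8012
lambda_4 * g_4 = 0.87 * -3.78 = -3.2886
Total violation = 0.033 + 8.71 + 20.8012 + 3.2886 = 32.8328


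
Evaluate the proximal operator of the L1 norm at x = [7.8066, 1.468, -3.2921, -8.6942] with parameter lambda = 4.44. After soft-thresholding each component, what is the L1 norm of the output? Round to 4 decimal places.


Soft-thresholding with lambda = 4.44:
prox(7.8066) = sign(7.8066)*max(|7.8066| - 4.44, 0) = 3.3666
prox(1.468) = sign(1.468)*max(|1.468| - 4.44, 0) = 0.0
prox(-3.2921) = sign(-3.2921)*max(|-3.2921| - 4.44, 0) = 0.0
prox(-8.6942) = sign(-8.6942)*max(|-8.6942| - 4.44, 0) = -4.2542
prox(x) = [3.3666, 0.0, 0.0, -4.2542]
||prox(x)||_1 = 3.3666 + 0.0 + 0.0 + 4.2542 = 7.6208


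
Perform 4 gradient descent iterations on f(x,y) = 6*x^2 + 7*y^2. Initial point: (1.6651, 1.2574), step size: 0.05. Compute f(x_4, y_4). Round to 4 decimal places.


Gradient descent on f(x,y) = 6*x^2 + 7*y^2.
Starting point: (1.6651, 1.2574), alpha = 0.05
Step 1: grad_x = 2*6*1.6651 = 19.9812, grad_y = 2*7*1.2574 = 17.6036
  x_1 = 1.6651 - 0.05*19.9812 = 0.666
  y_1 = 1.2574 - 0.05*17.6036 = 0.3772
Step 2: grad_x = 2*6*0.666 = 7.9925, grad_y = 2*7*0.3772 = 5.2811
  x_2 = 0.666 - 0.05*7.9925 = 0.2664
  y_2 = 0.3772 - 0.05*5.2811 = 0.1132
Step 3: grad_x = 2*6*0.2664 = 3.197, grad_y = 2*7*0.1132 = 1.5843
  x_3 = 0.2664 - 0.05*3.197 = 0.1066
  y_3 = 0.1132 - 0.05*1.5843 = 0.0339
Step 4: grad_x = 2*6*0.1066 = 1.2788, grad_y = 2*7*0.0339 = 0.4753
  x_4 = 0.1066 - 0.05*1.2788 = 0.0426
  y_4 = 0.0339 - 0.05*0.4753 = 0.0102
f(0.0426, 0.0102) = 6*0.0426^2 + 7*0.0102^2 = 0.0116


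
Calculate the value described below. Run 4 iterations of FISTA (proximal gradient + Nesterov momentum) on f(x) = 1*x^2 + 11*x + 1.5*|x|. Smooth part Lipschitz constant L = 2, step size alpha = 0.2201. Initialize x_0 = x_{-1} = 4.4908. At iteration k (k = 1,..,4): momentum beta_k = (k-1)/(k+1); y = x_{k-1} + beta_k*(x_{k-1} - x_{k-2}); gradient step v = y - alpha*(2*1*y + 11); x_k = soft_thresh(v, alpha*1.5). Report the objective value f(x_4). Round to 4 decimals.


FISTA on f(x) = 1*x^2 + 11*x + 1.5*|x|
L = 2, alpha = 0.2201
Iteration 1: beta = 0.0, y = 4.4908 + 0.0*(4.4908 - 4.4908) = 4.4908
  grad(y) = 19.9816, v = y - alpha*grad = 0.0928
  prox(v) = soft_thresh(0.0928, 0.3302) = 0.0
Iteration 2: beta = 0.3333, y = 0.0 + 0.3333*(0.0 - 4.4908) = -1.4969
  grad(y) = 8.0061, v = y - alpha*grad = -3.2591
  prox(v) = soft_thresh(-3.2591, 0.3302) = -2.9289
Iteration 3: beta = 0.5, y = -2.9289 + 0.5*(-2.9289 - 0.0) = -4.3934
  grad(y) = 2.2132, v = y - alpha*grad = -4.8805
  prox(v) = soft_thresh(-4.8805, 0.3302) = -4.5504
Iteration 4: beta = 0.6, y = -4.5504 + 0.6*(-4.5504 + 2.9289) = -5.5232
  grad(y) = -0.0465, v = y - alpha*grad = -5.513
  prox(v) = soft_thresh(-5.513, 0.3302) = -5.1829
f(x_4) = 1*(-5.1829)^2 + 11*(-5.1829) + 1.5*|-5.1829| = -22.3751


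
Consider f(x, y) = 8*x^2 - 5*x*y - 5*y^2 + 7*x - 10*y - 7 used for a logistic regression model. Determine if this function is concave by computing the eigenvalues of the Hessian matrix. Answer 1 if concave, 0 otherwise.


The Hessian of f(x,y) = 8*x^2 - 5*x*y - 5*y^2 + 7*x - 10*y - 7 is:
H = [[16, -5], [-5, -10]]
Trace = 16 - 10 = 6
Determinant = 16*-10 - (-5)^2 = -185
Discriminant = (6)^2 - 4*-185 = 776.0
Eigenvalues: lambda_1 = -10.9284, lambda_2 = 16.9284
The function is not concave.

0


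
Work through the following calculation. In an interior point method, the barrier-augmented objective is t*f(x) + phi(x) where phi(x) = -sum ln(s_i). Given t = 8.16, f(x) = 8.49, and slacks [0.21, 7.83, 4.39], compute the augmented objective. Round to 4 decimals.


Step 1: Compute log-barrier.
ln values: [-1.5606, 2.058, 1.4793]
phi = -(-1.5606 + 2.058 + 1.4793) = -1.9766
Step 2: Compute augmented objective.
t*f(x) = 8.16*8.49 = 69.2784
Total = 69.2784 - 1.9766 = 67.3018


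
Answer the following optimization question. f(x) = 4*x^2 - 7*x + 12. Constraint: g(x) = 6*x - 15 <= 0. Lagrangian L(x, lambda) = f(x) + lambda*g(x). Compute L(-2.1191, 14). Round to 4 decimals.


Step 1: Evaluate f(x).
f(-2.1191) = 4*(-2.1191)^2 - 7*(-2.1191) + 12 = 44.796
Step 2: Evaluate g(x).
g(-2.1191) = 6*-2.1191 - 15 = -27.7146
Step 3: Compute Lagrangian.
L = 44.796 + 14*-27.7146 = -343.2084


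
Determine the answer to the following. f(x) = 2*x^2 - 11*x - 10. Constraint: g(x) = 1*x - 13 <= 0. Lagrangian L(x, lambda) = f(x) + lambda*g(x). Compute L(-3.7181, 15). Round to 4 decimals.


Step 1: Evaluate f(x).
f(-3.7181) = 2*(-3.7181)^2 - 11*(-3.7181) - 10 = 58.5476
Step 2: Evaluate g(x).
g(-3.7181) = 1*-3.7181 - 13 = -16.7181
Step 3: Compute Lagrangian.
L = 58.5476 + 15*-16.7181 = -192.2239


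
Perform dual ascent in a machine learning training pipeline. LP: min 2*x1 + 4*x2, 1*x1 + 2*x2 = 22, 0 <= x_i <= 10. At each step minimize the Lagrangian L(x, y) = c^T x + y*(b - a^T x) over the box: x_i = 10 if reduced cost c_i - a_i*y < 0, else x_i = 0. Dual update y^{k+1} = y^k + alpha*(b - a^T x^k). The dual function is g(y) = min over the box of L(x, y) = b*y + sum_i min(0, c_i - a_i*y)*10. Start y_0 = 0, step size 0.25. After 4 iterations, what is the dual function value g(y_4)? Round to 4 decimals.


Dual ascent for LP: min 2*x1 + 4*x2, 1*x1 + 2*x2 = 22, 0 <= x_i <= 10
Step 1: y^k = 0.0, reduced costs: (2.0, 4.0)
  x^k = (0.0, 0.0), subgradient = b - a^T x = 22.0
  y^{k+1} = 0.0 + 0.25*22.0 = 5.5
Step 2: y^k = 5.5, reduced costs: (-3.5, -7.0)
  x^k = (10.0, 10.0), subgradient = b - a^T x = -8.0
  y^{k+1} = 5.5 + 0.25*-8.0 = 3.5
Step 3: y^k = 3.5, reduced costs: (-1.5, -3.0)
  x^k = (10.0, 10.0), subgradient = b - a^T x = -8.0
  y^{k+1} = 3.5 + 0.25*-8.0 = 1.5
Step 4: y^k = 1.5, reduced costs: (0.5, 1.0)
  x^k = (0.0, 0.0), subgradient = b - a^T x = 22.0
  y^{k+1} = 1.5 + 0.25*22.0 = 7.0
Dual objective at y_4 = 7.0: reduced costs (-5.0, -10.0), box minimizer x = (10.0, 10.0)
g(y_4) = b*y + (c1 - a1*y)*x1 + (c2 - a2*y)*x2 = 22*7.0 + (-5.0)*10.0 + (-10.0)*10.0 = 154.0 - 50.0 - 100.0 = 4.0


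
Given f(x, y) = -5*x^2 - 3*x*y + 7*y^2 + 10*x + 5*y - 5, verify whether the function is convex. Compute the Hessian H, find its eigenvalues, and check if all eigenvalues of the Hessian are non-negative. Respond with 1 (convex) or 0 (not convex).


The Hessian of f(x,y) = -5*x^2 - 3*x*y + 7*y^2 + 10*x + 5*y - 5 is:
H = [[-10, -3], [-3, 14]]
Trace = -10 + 14 = 4
Determinant = -10*14 - (-3)^2 = -149
Discriminant = (4)^2 - 4*-149 = 612.0
Eigenvalues: lambda_1 = -10.3693, lambda_2 = 14.3693
The function is not convex.

0


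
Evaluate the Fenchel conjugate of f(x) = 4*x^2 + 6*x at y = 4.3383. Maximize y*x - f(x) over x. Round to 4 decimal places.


f*(y) = sup_x {y*x - a*x^2 - b*x} = sup_x {(y-b)*x - a*x^2}
FOC: (y - b) - 2a*x = 0 => x* = (y - b)/(2a)
x* = (4.3383 - 6)/(2*4) = -0.2077
f*(4.3383) = (y-b)^2/(4a) = (4.3383 - 6)^2/(4*4)
= 2.7612/16 = 0.1726


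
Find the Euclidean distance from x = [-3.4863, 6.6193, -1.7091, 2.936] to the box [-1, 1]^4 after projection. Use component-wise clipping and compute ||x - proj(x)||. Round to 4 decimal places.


Project each component onto [-1, 1].
clip(-3.4863) = -1.0, clip(6.6193) = 1.0, clip(-1.7091) = -1.0, clip(2.936) = 1.0
Projection = [-1.0, 1.0, -1.0, 1.0]
Squared diffs: [6.1817, 31.5765, 0.5028, 3.7481]
Distance = sqrt(42.0091) = 6.4814


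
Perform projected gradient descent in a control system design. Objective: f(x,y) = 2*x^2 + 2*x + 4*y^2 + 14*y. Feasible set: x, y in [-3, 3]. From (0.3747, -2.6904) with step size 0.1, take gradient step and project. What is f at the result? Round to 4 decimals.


Step 1: Compute gradient at (0.3747, -2.6904).
grad_x = 2*2*0.3747 + 2 = 3.4988
grad_y = 2*4*-2.6904 + 14 = -7.5232
Step 2: Gradient step.
x_raw = 0.3747 - 0.1*3.4988 = 0.0248
y_raw = -2.6904 - 0.1*-7.5232 = -1.9381
Step 3: Project onto [-3, 3].
x_proj = clip(0.0248) = 0.0248
y_proj = clip(-1.9381) = -1.9381
Step 4: Evaluate f.
f(0.0248, -1.9381) = -12.0576


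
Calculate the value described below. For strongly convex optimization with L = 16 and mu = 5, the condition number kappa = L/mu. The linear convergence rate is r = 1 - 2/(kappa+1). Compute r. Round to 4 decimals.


Step 1: Compute the condition number.
kappa = L/mu = 16/5 = 3.2
Step 2: Compute the convergence rate.
r = 1 - 2/(kappa + 1) = 1 - 2*mu/(L + mu) = (L - mu)/(L + mu) = 11/21 = 0.5238


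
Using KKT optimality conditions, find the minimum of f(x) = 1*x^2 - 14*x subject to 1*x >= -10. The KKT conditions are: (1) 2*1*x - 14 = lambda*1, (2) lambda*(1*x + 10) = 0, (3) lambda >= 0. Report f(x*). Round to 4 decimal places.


Step 1: Try lambda = 0 (constraint inactive).
Stationarity: 2*1*x - 14 = 0
x* = 14/(2*1) = 7.0
Check constraint: 1*7.0 = 7.0 >= -10 -- satisfied.
Step 2: Compute optimal value.
f(x*) = 1*7.0^2 - 14*7.0 = -49.0


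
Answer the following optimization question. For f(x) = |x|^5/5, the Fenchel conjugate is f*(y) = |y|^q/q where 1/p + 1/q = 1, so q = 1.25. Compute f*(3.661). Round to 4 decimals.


The conjugate exponent q satisfies 1/p + 1/q = 1.
p = 5, so q = 5/(5 - 1) = 1.25
|y|^q = 3.661^1.25 = 5.0641
f*(3.661) = 5.0641 / 1.25 = 4.0513


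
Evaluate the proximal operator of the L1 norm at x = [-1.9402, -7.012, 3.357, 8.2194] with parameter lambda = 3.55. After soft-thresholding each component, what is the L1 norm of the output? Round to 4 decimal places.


Soft-thresholding with lambda = 3.55:
prox(-1.9402) = sign(-1.9402)*max(|-1.9402| - 3.55, 0) = 0.0
prox(-7.012) = sign(-7.012)*max(|-7.012| - 3.55, 0) = -3.462
prox(3.357) = sign(3.357)*max(|3.357| - 3.55, 0) = 0.0
prox(8.2194) = sign(8.2194)*max(|8.2194| - 3.55, 0) = 4.6694
prox(x) = [0.0, -3.462, 0.0, 4.6694]
||prox(x)||_1 = 0.0 + 3.462 + 0.0 + 4.6694 = 8.1314


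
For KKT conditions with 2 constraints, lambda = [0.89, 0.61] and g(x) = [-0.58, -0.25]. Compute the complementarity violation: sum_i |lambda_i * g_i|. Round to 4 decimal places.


KKT complementary slackness check:
lambda_1 * g_1 = 0.89 * -0.58 = -0.5162
lambda_2 * g_2 = 0.61 * -0.25 = -0.1525
Total violation = 0.5162 + 0.1525 = 0.6687


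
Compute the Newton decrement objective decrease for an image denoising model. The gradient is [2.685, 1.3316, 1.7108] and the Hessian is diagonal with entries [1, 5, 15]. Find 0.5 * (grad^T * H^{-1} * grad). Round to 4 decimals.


Step 1: H is diagonal, so H^(-1) * g = [2.685, 0.2663, 0.1141].
Step 2: g^T H^(-1) g = sum_i g_i^2 / H_ii
  = (2.685)^2/1 + (1.3316)^2/5 + (1.7108)^2/15
  = 7.2092 + 0.3546 + 0.1951 = 7.759
Step 3: Objective decrease = 0.5 * g^T H^(-1) g = 3.8795


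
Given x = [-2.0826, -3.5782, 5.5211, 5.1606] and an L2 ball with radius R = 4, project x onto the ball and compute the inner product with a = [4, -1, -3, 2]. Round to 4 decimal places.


Step 1: Compute ||x|| (intermediates to 6 decimals).
||x|| = sqrt((-2.0826)^2 + (-3.5782)^2 + 5.5211^2 + 5.1606^2) = 8.617138
Step 2: Project.
Since ||x|| > R, scale = R/||x|| = 4/8.617138 = 0.464191, proj(x) = scale * x
proj(x) = [-0.966724, -1.660968, 2.562845, 2.395504]
Step 3: Dot product.
a^T * proj(x) = 4*(-0.966724) - 1*(-1.660968) - 3*2.562845 + 2*2.395504 = -5.1035


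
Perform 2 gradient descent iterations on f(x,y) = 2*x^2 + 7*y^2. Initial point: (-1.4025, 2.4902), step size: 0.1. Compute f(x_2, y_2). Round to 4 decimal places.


Gradient descent on f(x,y) = 2*x^2 + 7*y^2.
Starting point: (-1.4025, 2.4902), alpha = 0.1
Step 1: grad_x = 2*2*-1.4025 = -5.61, grad_y = 2*7*2.4902 = 34.8628
  x_1 = -1.4025 - 0.1*-5.61 = -0.8415
  y_1 = 2.4902 - 0.1*34.8628 = -0.9961
Step 2: grad_x = 2*2*-0.8415 = -3.366, grad_y = 2*7*-0.9961 = -13.9451
  x_2 = -0.8415 - 0.1*-3.366 = -0.5049
  y_2 = -0.9961 - 0.1*-13.9451 = 0.3984
f(-0.5049, 0.3984) = 2*(-0.5049)^2 + 7*0.3984^2 = 1.6211


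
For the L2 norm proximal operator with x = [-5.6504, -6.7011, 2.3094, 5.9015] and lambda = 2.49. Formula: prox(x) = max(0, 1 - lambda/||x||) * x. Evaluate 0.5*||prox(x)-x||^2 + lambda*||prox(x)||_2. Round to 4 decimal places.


Step 1: Compute ||x||.
||x|| = 10.8163
Step 2: Compute scaling factor.
scale = max(0, 1 - 2.49/10.8163) = 0.7698
Step 3: prox(x) = [-4.3496, -5.1585, 1.7778, 4.5429]
||prox(x)|| = 8.3263
Step 4: Proximal objective.
0.5*||prox-x||^2 = 3.1001
lambda*||prox|| = 20.7325
Total = 23.8326


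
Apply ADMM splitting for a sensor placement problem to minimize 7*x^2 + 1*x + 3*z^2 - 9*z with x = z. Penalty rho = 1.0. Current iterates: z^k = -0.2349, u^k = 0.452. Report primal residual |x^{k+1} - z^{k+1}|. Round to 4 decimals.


ADMM iteration with rho = 1.0, z^k = -0.2349, u^k = 0.452
Step 1: x-update.
Minimize 7*x^2 + 1*x + (1.0/2)*(x + 0.2349 + 0.452)^2
FOC: (2*7 + 1.0)*x = -1 + 1.0*(-0.2349 - 0.452)
x^{k+1} = -0.1125
Step 2: z-update.
Minimize 3*z^2 - 9*z + (1.0/2)*(-0.1125 - z + 0.452)^2
FOC: (2*3 + 1.0)*z = 9 + 1.0*(-0.1125 + 0.452)
z^{k+1} = 1.3342
Step 3: u-update.
u^{k+1} = 0.452 - 0.1125 - 1.3342 = -0.9947
Step 4: Primal residual = |-0.1125 - 1.3342| = 1.4467


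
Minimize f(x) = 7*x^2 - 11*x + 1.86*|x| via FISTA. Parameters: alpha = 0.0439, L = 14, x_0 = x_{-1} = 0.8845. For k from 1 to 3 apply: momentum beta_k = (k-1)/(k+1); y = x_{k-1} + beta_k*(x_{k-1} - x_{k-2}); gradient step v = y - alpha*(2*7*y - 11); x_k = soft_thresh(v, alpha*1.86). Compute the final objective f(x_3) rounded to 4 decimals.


FISTA on f(x) = 7*x^2 - 11*x + 1.86*|x|
L = 14, alpha = 0.0439
Iteration 1: beta = 0.0, y = 0.8845 + 0.0*(0.8845 - 0.8845) = 0.8845
  grad(y) = 1.383, v = y - alpha*grad = 0.8238
  prox(v) = soft_thresh(0.8238, 0.0817) = 0.7421
Iteration 2: beta = 0.3333, y = 0.7421 + 0.3333*(0.7421 - 0.8845) = 0.6947
  grad(y) = -1.2745, v = y - alpha*grad = 0.7506
  prox(v) = soft_thresh(0.7506, 0.0817) = 0.669
Iteration 3: beta = 0.5, y = 0.669 + 0.5*(0.669 - 0.7421) = 0.6324
  grad(y) = -2.1465, v = y - alpha*grad = 0.7266
  prox(v) = soft_thresh(0.7266, 0.0817) = 0.645
f(x_3) = 7*0.645^2 - 11*0.645 + 1.86*|0.645| = -2.9831


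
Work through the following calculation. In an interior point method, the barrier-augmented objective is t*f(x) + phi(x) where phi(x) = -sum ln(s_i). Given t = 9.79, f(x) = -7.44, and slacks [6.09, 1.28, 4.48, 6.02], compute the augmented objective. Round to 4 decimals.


Step 1: Compute log-barrier.
ln values: [1.8066, 0.2469, 1.4996, 1.7951]
phi = -(1.8066 + 0.2469 + 1.4996 + 1.7951) = -5.3482
Step 2: Compute augmented objective.
t*f(x) = 9.79*-7.44 = -72.8376
Total = -72.8376 - 5.3482 = -78.1858


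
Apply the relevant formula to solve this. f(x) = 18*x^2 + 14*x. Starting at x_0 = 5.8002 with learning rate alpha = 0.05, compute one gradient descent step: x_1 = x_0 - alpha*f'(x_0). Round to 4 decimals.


We compute the gradient at x_0 and apply the update.
f'(x) = 36*x + 14
f'(5.8002) = 36*5.8002 + 14 = 222.8072
x_1 = 5.8002 - 0.05*222.8072 = -5.3402


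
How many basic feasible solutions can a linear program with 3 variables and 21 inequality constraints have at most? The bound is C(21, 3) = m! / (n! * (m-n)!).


Each vertex corresponds to some choice of n active constraints out of m, so the number of vertices is at most C(m, n) = m! / (n!(m-n)!).
m = 21, n = 3
Numerator: 21 * 20 * 19
Denominator: 3! = 6
C(21, 3) = 1330


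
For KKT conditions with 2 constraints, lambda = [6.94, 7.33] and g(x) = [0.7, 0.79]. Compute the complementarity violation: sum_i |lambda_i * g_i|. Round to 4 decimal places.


KKT complementary slackness check:
lambda_1 * g_1 = 6.94 * 0.7 = 4.858
lambda_2 * g_2 = 7.33 * 0.79 = 5.7907
Total violation = 4.858 + 5.7907 = 10.6487


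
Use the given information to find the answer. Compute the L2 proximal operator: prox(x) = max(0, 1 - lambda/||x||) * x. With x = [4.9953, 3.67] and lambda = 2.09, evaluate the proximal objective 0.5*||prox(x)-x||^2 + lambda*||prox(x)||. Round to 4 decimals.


Step 1: Compute ||x||.
||x|| = 6.1985
Step 2: Compute scaling factor.
scale = max(0, 1 - 2.09/6.1985) = 0.6628
Step 3: prox(x) = [3.311, 2.4326]
||prox(x)|| = 4.1085
Step 4: Proximal objective.
0.5*||prox-x||^2 = 2.1841
lambda*||prox|| = 8.5868
Total = 10.7709


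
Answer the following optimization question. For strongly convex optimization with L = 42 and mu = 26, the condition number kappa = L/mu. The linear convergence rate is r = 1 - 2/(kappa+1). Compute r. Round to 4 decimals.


Step 1: Compute the condition number.
kappa = L/mu = 42/26 = 1.6154
Step 2: Compute the convergence rate.
r = 1 - 2/(kappa + 1) = 1 - 2*mu/(L + mu) = (L - mu)/(L + mu) = 16/68 = 0.2353


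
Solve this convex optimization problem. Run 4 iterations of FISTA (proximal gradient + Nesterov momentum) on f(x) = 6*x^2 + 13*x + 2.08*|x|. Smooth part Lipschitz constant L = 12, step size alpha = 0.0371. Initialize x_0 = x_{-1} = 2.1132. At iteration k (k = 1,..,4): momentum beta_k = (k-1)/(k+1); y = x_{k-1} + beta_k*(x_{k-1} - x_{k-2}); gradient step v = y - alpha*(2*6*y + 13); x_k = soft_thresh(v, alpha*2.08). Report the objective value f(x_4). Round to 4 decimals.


FISTA on f(x) = 6*x^2 + 13*x + 2.08*|x|
L = 12, alpha = 0.0371
Iteration 1: beta = 0.0, y = 2.1132 + 0.0*(2.1132 - 2.1132) = 2.1132
  grad(y) = 38.3584, v = y - alpha*grad = 0.6901
  prox(v) = soft_thresh(0.6901, 0.0772) = 0.6129
Iteration 2: beta = 0.3333, y = 0.6129 + 0.3333*(0.6129 - 2.1132) = 0.1128
  grad(y) = 14.3542, v = y - alpha*grad = -0.4197
  prox(v) = soft_thresh(-0.4197, 0.0772) = -0.3425
Iteration 3: beta = 0.5, y = -0.3425 + 0.5*(-0.3425 - 0.6129) = -0.8203
  grad(y) = 3.1569, v = y - alpha*grad = -0.9374
  prox(v) = soft_thresh(-0.9374, 0.0772) = -0.8602
Iteration 4: beta = 0.6, y = -0.8602 + 0.6*(-0.8602 + 0.3425) = -1.1708
  grad(y) = -1.0498, v = y - alpha*grad = -1.1319
  prox(v) = soft_thresh(-1.1319, 0.0772) = -1.0547
f(x_4) = 6*(-1.0547)^2 + 13*(-1.0547) + 2.08*|-1.0547| = -4.843


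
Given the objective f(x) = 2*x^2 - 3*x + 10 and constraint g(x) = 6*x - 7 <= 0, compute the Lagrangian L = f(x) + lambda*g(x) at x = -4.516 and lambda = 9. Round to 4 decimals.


Step 1: Evaluate f(x).
f(-4.516) = 2*(-4.516)^2 - 3*(-4.516) + 10 = 64.3365
Step 2: Evaluate g(x).
g(-4.516) = 6*-4.516 - 7 = -34.096
Step 3: Compute Lagrangian.
L = 64.3365 + 9*-34.096 = -242.5275


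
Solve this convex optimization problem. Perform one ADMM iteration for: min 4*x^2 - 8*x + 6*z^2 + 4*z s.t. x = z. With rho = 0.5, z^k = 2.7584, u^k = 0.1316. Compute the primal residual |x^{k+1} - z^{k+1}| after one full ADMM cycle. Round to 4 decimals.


ADMM iteration with rho = 0.5, z^k = 2.7584, u^k = 0.1316
Step 1: x-update.
Minimize 4*x^2 - 8*x + (0.5/2)*(x - 2.7584 + 0.1316)^2
FOC: (2*4 + 0.5)*x = 8 + 0.5*(2.7584 - 0.1316)
x^{k+1} = 1.0957
Step 2: z-update.
Minimize 6*z^2 + 4*z + (0.5/2)*(1.0957 - z + 0.1316)^2
FOC: (2*6 + 0.5)*z = -4 + 0.5*(1.0957 + 0.1316)
z^{k+1} = -0.2709
Step 3: u-update.
u^{k+1} = 0.1316 + 1.0957 + 0.2709 = 1.4982
Step 4: Primal residual = |1.0957 + 0.2709| = 1.3666


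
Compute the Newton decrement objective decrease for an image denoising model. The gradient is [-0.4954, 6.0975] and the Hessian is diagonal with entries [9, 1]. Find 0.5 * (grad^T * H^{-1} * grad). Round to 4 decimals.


Step 1: H is diagonal, so H^(-1) * g = [-0.055, 6.0975].
Step 2: g^T H^(-1) g = sum_i g_i^2 / H_ii
  = (-0.4954)^2/9 + (6.0975)^2/1
  = 0.0273 + 37.1795 = 37.2068
Step 3: Objective decrease = 0.5 * g^T H^(-1) g = 18.6034


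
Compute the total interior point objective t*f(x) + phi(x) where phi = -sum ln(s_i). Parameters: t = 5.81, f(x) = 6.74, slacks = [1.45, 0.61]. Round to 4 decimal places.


Step 1: Compute log-barrier.
ln values: [0.3716, -0.4943]
phi = -(0.3716 - 0.4943) = 0.1227
Step 2: Compute augmented objective.
t*f(x) = 5.81*6.74 = 39.1594
Total = 39.1594 + 0.1227 = 39.2821


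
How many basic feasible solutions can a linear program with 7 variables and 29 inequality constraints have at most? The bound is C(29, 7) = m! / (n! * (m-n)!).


Each vertex corresponds to some choice of n active constraints out of m, so the number of vertices is at most C(m, n) = m! / (n!(m-n)!).
m = 29, n = 7
Numerator: 29 * 28 * 27 * 26 * 25 * 24 * 23
Denominator: 7! = 5040
C(29, 7) = 1560780


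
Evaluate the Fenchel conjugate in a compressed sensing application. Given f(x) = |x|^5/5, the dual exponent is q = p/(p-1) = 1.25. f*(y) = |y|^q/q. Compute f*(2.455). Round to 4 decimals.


The conjugate exponent q satisfies 1/p + 1/q = 1.
p = 5, so q = 5/(5 - 1) = 1.25
|y|^q = 2.455^1.25 = 3.073
f*(2.455) = 3.073 / 1.25 = 2.4584


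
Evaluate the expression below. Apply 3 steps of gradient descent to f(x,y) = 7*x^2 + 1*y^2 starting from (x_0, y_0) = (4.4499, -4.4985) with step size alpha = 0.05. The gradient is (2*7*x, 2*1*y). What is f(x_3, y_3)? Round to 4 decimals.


Gradient descent on f(x,y) = 7*x^2 + 1*y^2.
Starting point: (4.4499, -4.4985), alpha = 0.05
Step 1: grad_x = 2*7*4.4499 = 62.2986, grad_y = 2*1*-4.4985 = -8.997
  x_1 = 4.4499 - 0.05*62.2986 = 1.335
  y_1 = -4.4985 - 0.05*-8.997 = -4.0487
Step 2: grad_x = 2*7*1.335 = 18.6896, grad_y = 2*1*-4.0487 = -8.0973
  x_2 = 1.335 - 0.05*18.6896 = 0.4005
  y_2 = -4.0487 - 0.05*-8.0973 = -3.6438
Step 3: grad_x = 2*7*0.4005 = 5.6069, grad_y = 2*1*-3.6438 = -7.2876
  x_3 = 0.4005 - 0.05*5.6069 = 0.1201
  y_3 = -3.6438 - 0.05*-7.2876 = -3.2794
f(0.1201, -3.2794) = 7*0.1201^2 + 1*(-3.2794)^2 = 10.8556


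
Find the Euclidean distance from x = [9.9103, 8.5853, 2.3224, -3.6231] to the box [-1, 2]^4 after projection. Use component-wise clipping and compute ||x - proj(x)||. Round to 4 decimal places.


Project each component onto [-1, 2].
clip(9.9103) = 2.0, clip(8.5853) = 2.0, clip(2.3224) = 2.0, clip(-3.6231) = -1.0
Projection = [2.0, 2.0, 2.0, -1.0]
Squared diffs: [62.5728, 43.3662, 0.1039, 6.8807]
Distance = sqrt(112.9236) = 10.6266


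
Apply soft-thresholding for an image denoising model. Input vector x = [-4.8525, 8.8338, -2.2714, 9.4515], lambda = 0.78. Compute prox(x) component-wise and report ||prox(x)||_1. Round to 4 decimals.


Soft-thresholding with lambda = 0.78:
prox(-4.8525) = sign(-4.8525)*max(|-4.8525| - 0.78, 0) = -4.0725
prox(8.8338) = sign(8.8338)*max(|8.8338| - 0.78, 0) = 8.0538
prox(-2.2714) = sign(-2.2714)*max(|-2.2714| - 0.78, 0) = -1.4914
prox(9.4515) = sign(9.4515)*max(|9.4515| - 0.78, 0) = 8.6715
prox(x) = [-4.0725, 8.0538, -1.4914, 8.6715]
||prox(x)||_1 = 4.0725 + 8.0538 + 1.4914 + 8.6715 = 22.2892
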